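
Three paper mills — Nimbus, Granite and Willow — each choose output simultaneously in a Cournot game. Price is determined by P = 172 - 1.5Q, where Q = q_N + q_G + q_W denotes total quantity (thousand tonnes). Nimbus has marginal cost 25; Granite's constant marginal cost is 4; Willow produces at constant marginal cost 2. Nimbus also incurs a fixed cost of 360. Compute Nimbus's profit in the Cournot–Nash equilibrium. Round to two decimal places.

82.04

Nimbus's profit: π_N = (172 - 1.5Q)q_N - (25q_N). Setting ∂π_N/∂q_N = 0: 147 - 3q_N - (3/2)(q_G + q_W) = 0.
Granite's first-order condition: 168 - 3q_G - (3/2)(q_N + q_W) = 0.
Willow's profit: π_W = (172 - 1.5Q)q_W - (2q_W). Setting ∂π_W/∂q_W = 0: 170 - 3q_W - (3/2)(q_N + q_G) = 0.
Adding the 3 conditions: 485 − 3Q − 3Q = 0, i.e. Q = 485/6.
Back-substituting: q_N = (147 − 485/4)/(3/2) = 103/6, q_G = (168 − 485/4)/(3/2) = 187/6, q_W = (170 − 485/4)/(3/2) = 65/2.
Price P = 172 - (3/2)·(485/6) = 203/4.
Nimbus's profit: (203/4 - 25)·(103/6) - 360 = 1969/24.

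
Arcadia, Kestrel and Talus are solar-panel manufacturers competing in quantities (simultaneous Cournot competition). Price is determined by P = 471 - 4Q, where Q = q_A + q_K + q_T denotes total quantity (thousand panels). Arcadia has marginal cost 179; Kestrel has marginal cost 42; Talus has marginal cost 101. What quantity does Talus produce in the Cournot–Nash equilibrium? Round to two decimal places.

Arcadia's profit: π_A = (471 - 4Q)q_A - (179q_A). Setting ∂π_A/∂q_A = 0: 292 - 8q_A - 4(q_K + q_T) = 0.
Kestrel's first-order condition: 429 - 8q_K - 4(q_A + q_T) = 0.
Talus's first-order condition: 370 - 8q_T - 4(q_A + q_K) = 0.
Adding the 3 first-order conditions: 1091 − 16Q = 0, so Q = 1091/16.
Back-substituting: q_A = (292 − 1091/4)/4 = 77/16, q_K = (429 − 1091/4)/4 = 625/16, q_T = (370 − 1091/4)/4 = 389/16.

24.31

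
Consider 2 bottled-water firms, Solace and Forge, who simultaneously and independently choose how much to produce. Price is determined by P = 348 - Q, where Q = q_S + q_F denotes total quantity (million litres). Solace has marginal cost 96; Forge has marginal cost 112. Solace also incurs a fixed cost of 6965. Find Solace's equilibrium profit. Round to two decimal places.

1015.44

Solace's profit: π_S = (348 - Q)q_S - (96q_S). Setting ∂π_S/∂q_S = 0: 252 - 2q_S - (q_F) = 0.
Forge's first-order condition: 236 - 2q_F - (q_S) = 0.
Rearranging gives the reaction functions q_S = (252 - q_F)/2 and q_F = (236 - q_S)/2.
Solving the pair: q_S = 268/3, q_F = 220/3.
Price P = 348 - 488/3 = 556/3.
Solace's profit: (556/3 - 96)·(268/3) - 6965 = 1015.4444.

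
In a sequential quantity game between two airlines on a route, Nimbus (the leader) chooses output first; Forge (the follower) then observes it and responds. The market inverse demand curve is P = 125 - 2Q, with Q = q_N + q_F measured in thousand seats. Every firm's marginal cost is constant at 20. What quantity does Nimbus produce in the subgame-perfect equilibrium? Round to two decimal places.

26.25

Solve by backward induction. Given q_N, the follower Forge maximises π_F = (125 - 2q_N - 2q_F)q_F - 20q_F.
Follower FOC: 105 - 2q_N - 4q_F = 0, so q_F(q_N) = (105 - 2q_N)/4.
Nimbus substitutes q_F(q_N) into its own profit: π_N = q_N(125 - 2q_N - (105 - 2q_N)/2) - 20q_N = (145/2 - q_N)q_N - 20q_N.
The leader's first-order condition 105/2 - 2q_N = 0 yields q_N = 105/4.
Then q_F = (105 - 2·(105/4))/4 = 105/8.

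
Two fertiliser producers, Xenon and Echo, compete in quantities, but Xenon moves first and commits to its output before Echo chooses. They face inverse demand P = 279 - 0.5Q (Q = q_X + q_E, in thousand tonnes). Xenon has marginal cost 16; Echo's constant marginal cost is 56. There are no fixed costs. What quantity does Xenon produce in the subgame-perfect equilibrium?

The follower Echo best-responds to any q_X: π_E = (279 - 0.5Q)q_E - 56q_E.
Follower FOC: 223 - (1/2)q_X - q_E = 0, so q_E(q_X) = (223 - (1/2)q_X).
The leader anticipates this reaction. Substituting into P = 279 - 0.5Q gives P = 335/2 - (1/4)q_X, so π_X = (335/2 - (1/4)q_X)q_X - 16q_X.
Maximising: ∂π_X/∂q_X = 303/2 - (1/2)q_X = 0, giving q_X = 303.
Then q_E = (223 - (1/2)·303) = 143/2.

303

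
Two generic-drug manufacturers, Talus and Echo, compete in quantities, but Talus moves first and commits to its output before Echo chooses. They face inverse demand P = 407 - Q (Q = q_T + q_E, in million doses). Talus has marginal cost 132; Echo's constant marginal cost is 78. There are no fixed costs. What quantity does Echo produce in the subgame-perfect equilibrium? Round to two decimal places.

The follower Echo best-responds to any q_T: π_E = (407 - Q)q_E - 78q_E.
Follower FOC: 329 - q_T - 2q_E = 0, so q_E(q_T) = (329 - q_T)/2.
Talus substitutes q_E(q_T) into its own profit: π_T = q_T(407 - q_T - (329 - q_T)/2) - 132q_T = (485/2 - (1/2)q_T)q_T - 132q_T.
Maximising: ∂π_T/∂q_T = 221/2 - q_T = 0, giving q_T = 221/2.
Then q_E = (329 - 221/2)/2 = 437/4.

109.25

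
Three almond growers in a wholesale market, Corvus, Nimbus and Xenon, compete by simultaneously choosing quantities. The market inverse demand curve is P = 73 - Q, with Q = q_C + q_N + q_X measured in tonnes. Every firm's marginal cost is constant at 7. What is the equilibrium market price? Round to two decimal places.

Each firm earns π_i = (73 - Q)q_i - 7q_i.
Setting ∂π_i/∂q_i = 0 with rivals' quantities fixed: 66 - 2q_i - Σ_{j≠i} q_j = 0.
By symmetry each firm produces the same amount; substituting Σ_{j≠i} q_j = 2q_i yields q_i = 66/4 = 33/2.
Total output Q = 99/2, so price P = 73 - 99/2 = 47/2.

23.50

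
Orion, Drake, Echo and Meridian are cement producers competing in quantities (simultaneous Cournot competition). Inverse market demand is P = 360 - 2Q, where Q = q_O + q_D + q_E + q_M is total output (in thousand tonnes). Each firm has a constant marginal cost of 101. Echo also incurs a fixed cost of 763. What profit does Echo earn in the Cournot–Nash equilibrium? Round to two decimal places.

Each firm earns π_i = (360 - 2Q)q_i - 101q_i.
Setting ∂π_i/∂q_i = 0 with rivals' quantities fixed: 259 - 4q_i - 2·Σ_{j≠i} q_j = 0.
With identical firms every q_j equals q_i, so Σ_{j≠i} q_j = 3q_i and 259 = 10q_i, giving q_i = 259/10.
Price P = 360 - 2·(518/5) = 764/5.
Echo's profit: (764/5 - 101)·(259/10) - 763 = 578.6200.

578.62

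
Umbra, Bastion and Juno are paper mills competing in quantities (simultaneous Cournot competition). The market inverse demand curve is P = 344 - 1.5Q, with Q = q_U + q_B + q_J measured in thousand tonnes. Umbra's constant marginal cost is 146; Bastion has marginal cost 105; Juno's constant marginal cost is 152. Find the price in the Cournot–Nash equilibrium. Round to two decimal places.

Umbra's profit: π_U = (344 - 1.5Q)q_U - (146q_U). Setting ∂π_U/∂q_U = 0: 198 - 3q_U - (3/2)(q_B + q_J) = 0.
Bastion's profit: π_B = (344 - 1.5Q)q_B - (105q_B). Setting ∂π_B/∂q_B = 0: 239 - 3q_B - (3/2)(q_U + q_J) = 0.
Juno's profit: π_J = (344 - 1.5Q)q_J - (152q_J). Setting ∂π_J/∂q_J = 0: 192 - 3q_J - (3/2)(q_U + q_B) = 0.
Adding the 3 first-order conditions: 629 − 6Q = 0, so Q = 629/6.
Back-substituting: q_U = (198 − 629/4)/(3/2) = 163/6, q_B = (239 − 629/4)/(3/2) = 109/2, q_J = (192 − 629/4)/(3/2) = 139/6.
Total output Q = 629/6, so price P = 344 - (3/2)·(629/6) = 747/4.

186.75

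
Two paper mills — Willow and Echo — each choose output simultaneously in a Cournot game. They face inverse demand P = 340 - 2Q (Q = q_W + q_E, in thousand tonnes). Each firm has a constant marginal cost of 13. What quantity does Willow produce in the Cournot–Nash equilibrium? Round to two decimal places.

54.50

Each firm earns π_i = (340 - 2Q)q_i - 13q_i.
First-order condition (treating rivals' output as given): 327 - 4q_i - 2q_j = 0.
By symmetry each firm produces the same amount; substituting q_j = q_i yields q_i = 327/6 = 109/2.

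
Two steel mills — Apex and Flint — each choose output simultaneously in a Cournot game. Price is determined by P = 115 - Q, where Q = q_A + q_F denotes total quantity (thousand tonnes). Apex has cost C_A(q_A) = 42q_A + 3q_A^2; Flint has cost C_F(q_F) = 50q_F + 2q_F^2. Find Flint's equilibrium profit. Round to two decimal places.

Apex's profit: π_A = (115 - Q)q_A - (42q_A + 3q_A²). Setting ∂π_A/∂q_A = 0: 73 - 8q_A - (q_F) = 0.
Flint's first-order condition: 65 - 6q_F - (q_A) = 0.
So q_A = (73 - q_F)/8 and q_F = (65 - q_A)/6.
Solving the pair: q_A = 373/47, q_F = 447/47.
Price P = 115 - 820/47 = 97.5532.
Flint's profit: 97.5532·(447/47) - 50·(447/47) - 2(447/47)² = 271.3567.

271.36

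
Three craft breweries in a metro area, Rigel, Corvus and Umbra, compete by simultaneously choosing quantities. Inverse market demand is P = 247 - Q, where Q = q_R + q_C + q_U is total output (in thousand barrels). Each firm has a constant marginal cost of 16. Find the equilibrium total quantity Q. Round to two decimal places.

A representative firm's profit is π_i = q_i(247 - Q) - 16q_i.
First-order condition (treating rivals' output as given): 231 - 2q_i - Σ_{j≠i} q_j = 0.
By symmetry each firm produces the same amount; substituting Σ_{j≠i} q_j = 2q_i yields q_i = 231/4.
Total output Q = 231/4 + 231/4 + 231/4 = 693/4.

173.25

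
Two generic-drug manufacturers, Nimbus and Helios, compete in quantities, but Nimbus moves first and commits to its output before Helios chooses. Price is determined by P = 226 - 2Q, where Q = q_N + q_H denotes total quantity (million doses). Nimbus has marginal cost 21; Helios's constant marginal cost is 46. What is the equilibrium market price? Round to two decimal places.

The follower Helios best-responds to any q_N: π_H = (226 - 2Q)q_H - 46q_H.
∂π_H/∂q_H = 180 - 2q_N - 4q_H = 0 gives the reaction function q_H = (180 - 2q_N)/4.
The leader anticipates this reaction. Substituting into P = 226 - 2Q gives P = 136 - q_N, so π_N = (136 - q_N)q_N - 21q_N.
The leader's first-order condition 115 - 2q_N = 0 yields q_N = 115/2.
Then q_H = (180 - 2·(115/2))/4 = 65/4.
Total output Q = 295/4, so price P = 226 - 2·(295/4) = 157/2.

78.50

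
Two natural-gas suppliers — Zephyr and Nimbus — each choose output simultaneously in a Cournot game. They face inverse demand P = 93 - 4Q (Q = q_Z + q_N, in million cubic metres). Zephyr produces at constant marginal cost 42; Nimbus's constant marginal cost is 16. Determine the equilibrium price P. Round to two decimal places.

Zephyr's profit: π_Z = (93 - 4Q)q_Z - (42q_Z). Setting ∂π_Z/∂q_Z = 0: 51 - 8q_Z - 4(q_N) = 0.
Nimbus's first-order condition: 77 - 8q_N - 4(q_Z) = 0.
Rearranging gives the reaction functions q_Z = (51 - 4q_N)/8 and q_N = (77 - 4q_Z)/8.
Solving the pair: q_Z = 25/12, q_N = 103/12.
Total output Q = 32/3, so price P = 93 - 4·(32/3) = 151/3.

50.33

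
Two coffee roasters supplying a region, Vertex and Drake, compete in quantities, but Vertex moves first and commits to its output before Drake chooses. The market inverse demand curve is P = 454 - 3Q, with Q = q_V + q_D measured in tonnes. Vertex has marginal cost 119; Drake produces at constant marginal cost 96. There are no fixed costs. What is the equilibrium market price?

197

The follower Drake best-responds to any q_V: π_D = (454 - 3Q)q_D - 96q_D.
Setting the follower's marginal profit to zero, 358 - 3q_V - 6q_D = 0, i.e. q_D = (358 - 3q_V)/6.
Vertex substitutes q_D(q_V) into its own profit: π_V = q_V(454 - 3q_V - (358 - 3q_V)/2) - 119q_V = (275 - (3/2)q_V)q_V - 119q_V.
Maximising: ∂π_V/∂q_V = 156 - 3q_V = 0, giving q_V = 52.
Then q_D = (358 - 3·52)/6 = 101/3.
Total output Q = 257/3, so price P = 454 - 3·(257/3) = 197.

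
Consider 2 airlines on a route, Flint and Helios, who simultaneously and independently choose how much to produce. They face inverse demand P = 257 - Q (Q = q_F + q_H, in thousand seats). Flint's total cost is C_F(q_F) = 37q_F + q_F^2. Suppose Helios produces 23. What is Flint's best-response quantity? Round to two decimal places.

49.25

With the rival's output fixed at 23, Flint's profit is π_F = (257 - 23 - q_F)q_F - (37q_F + q_F²) = (234 - q_F)q_F - (37q_F + q_F²).
∂π_F/∂q_F = 197 - 4q_F = 0, so q_F = 197/4.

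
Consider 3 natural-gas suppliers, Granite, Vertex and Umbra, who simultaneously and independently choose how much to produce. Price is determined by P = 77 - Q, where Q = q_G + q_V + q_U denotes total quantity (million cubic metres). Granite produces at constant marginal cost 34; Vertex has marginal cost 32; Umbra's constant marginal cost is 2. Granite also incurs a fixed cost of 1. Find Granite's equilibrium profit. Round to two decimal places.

4.06

Granite's profit: π_G = (77 - Q)q_G - (34q_G). Setting ∂π_G/∂q_G = 0: 43 - 2q_G - (q_V + q_U) = 0.
Vertex's first-order condition: 45 - 2q_V - (q_G + q_U) = 0.
Umbra's profit: π_U = (77 - Q)q_U - (2q_U). Setting ∂π_U/∂q_U = 0: 75 - 2q_U - (q_G + q_V) = 0.
Adding the 3 conditions: 163 − 2Q − 2Q = 0, i.e. Q = 163/4.
Back-substituting: q_G = (43 − 163/4) = 9/4, q_V = (45 − 163/4) = 17/4, q_U = (75 − 163/4) = 137/4.
Price P = 77 - 163/4 = 145/4.
Granite's profit: (145/4 - 34)·(9/4) - 1 = 65/16.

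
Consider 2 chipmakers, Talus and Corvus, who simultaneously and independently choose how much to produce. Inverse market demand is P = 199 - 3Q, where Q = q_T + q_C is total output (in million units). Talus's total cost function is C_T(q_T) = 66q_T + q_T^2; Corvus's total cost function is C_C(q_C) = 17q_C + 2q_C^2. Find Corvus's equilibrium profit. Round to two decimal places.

1108.16

Talus's profit: π_T = (199 - 3Q)q_T - (66q_T + q_T²). Setting ∂π_T/∂q_T = 0: 133 - 8q_T - 3(q_C) = 0.
Corvus's first-order condition: 182 - 10q_C - 3(q_T) = 0.
Best responses: q_T = (133 - 3q_C)/8, q_C = (182 - 3q_T)/10.
Solving the pair: q_T = 784/71, q_C = 1057/71.
Price P = 199 - 3·(1841/71) = 121.2113.
Corvus's profit: 121.2113·(1057/71) - 17·(1057/71) - 2(1057/71)² = 1108.1621.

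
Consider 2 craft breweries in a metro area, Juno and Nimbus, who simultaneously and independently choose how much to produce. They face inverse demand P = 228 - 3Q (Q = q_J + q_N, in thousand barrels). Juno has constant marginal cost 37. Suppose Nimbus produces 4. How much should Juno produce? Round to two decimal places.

29.83

With the rival's output fixed at 4, Juno's profit is π_J = (228 - 3·4 - 3q_J)q_J - (37q_J) = (216 - 3q_J)q_J - (37q_J).
∂π_J/∂q_J = 179 - 6q_J = 0, so q_J = 179/6.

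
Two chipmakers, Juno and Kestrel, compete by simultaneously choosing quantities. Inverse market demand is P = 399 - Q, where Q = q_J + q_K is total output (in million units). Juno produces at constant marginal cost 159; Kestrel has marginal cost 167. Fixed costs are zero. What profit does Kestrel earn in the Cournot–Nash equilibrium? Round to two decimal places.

Juno's profit: π_J = (399 - Q)q_J - (159q_J). Setting ∂π_J/∂q_J = 0: 240 - 2q_J - (q_K) = 0.
Kestrel's profit: π_K = (399 - Q)q_K - (167q_K). Setting ∂π_K/∂q_K = 0: 232 - 2q_K - (q_J) = 0.
Rearranging gives the reaction functions q_J = (240 - q_K)/2 and q_K = (232 - q_J)/2.
Substituting one into the other gives q_J = 248/3 and q_K = 224/3.
Price P = 399 - 472/3 = 725/3.
Kestrel's profit: (725/3 - 167)·(224/3) = 5575.1111.

5575.11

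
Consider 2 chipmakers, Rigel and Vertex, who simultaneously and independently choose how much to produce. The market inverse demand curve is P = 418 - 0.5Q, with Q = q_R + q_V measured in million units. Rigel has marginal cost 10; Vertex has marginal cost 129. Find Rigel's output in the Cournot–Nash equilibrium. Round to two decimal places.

351.33

Rigel's profit: π_R = (418 - 0.5Q)q_R - (10q_R). Setting ∂π_R/∂q_R = 0: 408 - q_R - (1/2)(q_V) = 0.
Vertex's profit: π_V = (418 - 0.5Q)q_V - (129q_V). Setting ∂π_V/∂q_V = 0: 289 - q_V - (1/2)(q_R) = 0.
Rearranging gives the reaction functions q_R = (408 - (1/2)q_V) and q_V = (289 - (1/2)q_R).
Substituting one into the other gives q_R = 1054/3 and q_V = 340/3.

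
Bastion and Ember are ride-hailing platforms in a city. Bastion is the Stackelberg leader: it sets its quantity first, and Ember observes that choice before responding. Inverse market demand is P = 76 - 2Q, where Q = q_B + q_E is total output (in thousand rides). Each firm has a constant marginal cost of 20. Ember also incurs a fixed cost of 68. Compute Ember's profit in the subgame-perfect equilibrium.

Solve by backward induction. Given q_B, the follower Ember maximises π_E = (76 - 2q_B - 2q_E)q_E - 20q_E.
∂π_E/∂q_E = 56 - 2q_B - 4q_E = 0 gives the reaction function q_E = (56 - 2q_B)/4.
Bastion substitutes q_E(q_B) into its own profit: π_B = q_B(76 - 2q_B - (56 - 2q_B)/2) - 20q_B = (48 - q_B)q_B - 20q_B.
The leader's first-order condition 28 - 2q_B = 0 yields q_B = 14.
Then q_E = (56 - 2·14)/4 = 7.
Price P = 76 - 2·21 = 34.
Ember's profit: (34 - 20)·7 - 68 = 30.

30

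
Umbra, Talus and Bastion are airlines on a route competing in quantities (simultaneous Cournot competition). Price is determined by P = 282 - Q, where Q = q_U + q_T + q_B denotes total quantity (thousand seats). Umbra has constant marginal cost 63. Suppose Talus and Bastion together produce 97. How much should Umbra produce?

With rivals' combined output fixed at 97, Umbra's profit is π_U = (282 - 97 - q_U)q_U - (63q_U) = (185 - q_U)q_U - (63q_U).
∂π_U/∂q_U = 122 - 2q_U = 0, so q_U = 61.

61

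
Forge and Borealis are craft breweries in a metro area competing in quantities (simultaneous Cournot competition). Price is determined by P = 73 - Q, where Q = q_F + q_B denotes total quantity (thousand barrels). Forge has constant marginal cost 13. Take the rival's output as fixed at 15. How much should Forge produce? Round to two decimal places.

With the rival's output fixed at 15, Forge's profit is π_F = (73 - 15 - q_F)q_F - (13q_F) = (58 - q_F)q_F - (13q_F).
∂π_F/∂q_F = 45 - 2q_F = 0, so q_F = 45/2.

22.50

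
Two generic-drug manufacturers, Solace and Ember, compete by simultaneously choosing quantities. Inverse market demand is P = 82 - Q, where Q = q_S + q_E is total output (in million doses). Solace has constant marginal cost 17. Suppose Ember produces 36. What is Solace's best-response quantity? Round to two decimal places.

With the rival's output fixed at 36, Solace's profit is π_S = (82 - 36 - q_S)q_S - (17q_S) = (46 - q_S)q_S - (17q_S).
∂π_S/∂q_S = 29 - 2q_S = 0, so q_S = 29/2.

14.50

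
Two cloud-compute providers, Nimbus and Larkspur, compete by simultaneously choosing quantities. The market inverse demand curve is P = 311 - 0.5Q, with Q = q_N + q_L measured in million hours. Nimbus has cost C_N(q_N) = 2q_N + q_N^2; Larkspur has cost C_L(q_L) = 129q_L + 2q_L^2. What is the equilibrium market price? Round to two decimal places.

Nimbus's profit: π_N = (311 - 0.5Q)q_N - (2q_N + q_N²). Setting ∂π_N/∂q_N = 0: 309 - 3q_N - (1/2)(q_L) = 0.
Larkspur's profit: π_L = (311 - 0.5Q)q_L - (129q_L + 2q_L²). Setting ∂π_L/∂q_L = 0: 182 - 5q_L - (1/2)(q_N) = 0.
So q_N = (309 - (1/2)q_L)/3 and q_L = (182 - (1/2)q_N)/5.
Solving the pair: q_N = 98.5763, q_L = 1566/59.
Total output Q = 125.1186, so price P = 311 - (1/2)·125.1186 = 248.4407.

248.44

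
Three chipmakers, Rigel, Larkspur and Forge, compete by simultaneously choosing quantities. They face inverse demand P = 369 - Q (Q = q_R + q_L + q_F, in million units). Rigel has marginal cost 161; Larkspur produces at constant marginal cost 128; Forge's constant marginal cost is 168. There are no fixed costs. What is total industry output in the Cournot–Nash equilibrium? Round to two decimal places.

Rigel's profit: π_R = (369 - Q)q_R - (161q_R). Setting ∂π_R/∂q_R = 0: 208 - 2q_R - (q_L + q_F) = 0.
Larkspur's first-order condition: 241 - 2q_L - (q_R + q_F) = 0.
Forge's profit: π_F = (369 - Q)q_F - (168q_F). Setting ∂π_F/∂q_F = 0: 201 - 2q_F - (q_R + q_L) = 0.
Adding the 3 first-order conditions: 650 − 4Q = 0, so Q = 325/2.
Back-substituting: q_R = (208 − 325/2) = 91/2, q_L = (241 − 325/2) = 157/2, q_F = (201 − 325/2) = 77/2.
Total output Q = 91/2 + 157/2 + 77/2 = 325/2.

162.50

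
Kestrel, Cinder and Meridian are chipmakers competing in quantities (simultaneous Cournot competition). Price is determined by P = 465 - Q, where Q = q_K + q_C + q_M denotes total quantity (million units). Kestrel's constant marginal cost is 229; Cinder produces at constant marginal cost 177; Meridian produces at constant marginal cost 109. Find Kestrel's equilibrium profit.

Kestrel's profit: π_K = (465 - Q)q_K - (229q_K). Setting ∂π_K/∂q_K = 0: 236 - 2q_K - (q_C + q_M) = 0.
Cinder's profit: π_C = (465 - Q)q_C - (177q_C). Setting ∂π_C/∂q_C = 0: 288 - 2q_C - (q_K + q_M) = 0.
Meridian's first-order condition: 356 - 2q_M - (q_K + q_C) = 0.
Adding the 3 first-order conditions: 880 − 4Q = 0, so Q = 220.
Back-substituting: q_K = (236 − 220) = 16, q_C = (288 − 220) = 68, q_M = (356 − 220) = 136.
Price P = 465 - 220 = 245.
Kestrel's profit: (245 - 229)·16 = 256.

256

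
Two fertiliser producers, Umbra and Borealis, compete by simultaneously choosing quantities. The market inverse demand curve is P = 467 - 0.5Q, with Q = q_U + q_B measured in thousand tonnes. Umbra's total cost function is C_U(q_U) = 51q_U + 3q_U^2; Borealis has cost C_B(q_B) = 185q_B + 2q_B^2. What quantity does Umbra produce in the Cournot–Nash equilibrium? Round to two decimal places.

Umbra's profit: π_U = (467 - 0.5Q)q_U - (51q_U + 3q_U²). Setting ∂π_U/∂q_U = 0: 416 - 7q_U - (1/2)(q_B) = 0.
Borealis's first-order condition: 282 - 5q_B - (1/2)(q_U) = 0.
Rearranging gives the reaction functions q_U = (416 - (1/2)q_B)/7 and q_B = (282 - (1/2)q_U)/5.
Substituting one into the other gives q_U = 55.7986 and q_B = 50.8201.

55.80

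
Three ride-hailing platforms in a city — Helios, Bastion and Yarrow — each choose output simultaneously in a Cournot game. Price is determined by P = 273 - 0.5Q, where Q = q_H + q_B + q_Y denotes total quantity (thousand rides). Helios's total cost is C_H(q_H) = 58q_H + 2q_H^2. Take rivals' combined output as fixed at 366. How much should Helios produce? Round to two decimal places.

With rivals' combined output fixed at 366, Helios's profit is π_H = (273 - (1/2)·366 - (1/2)q_H)q_H - (58q_H + 2q_H²) = (90 - (1/2)q_H)q_H - (58q_H + 2q_H²).
∂π_H/∂q_H = 32 - 5q_H = 0, so q_H = 32/5.

6.40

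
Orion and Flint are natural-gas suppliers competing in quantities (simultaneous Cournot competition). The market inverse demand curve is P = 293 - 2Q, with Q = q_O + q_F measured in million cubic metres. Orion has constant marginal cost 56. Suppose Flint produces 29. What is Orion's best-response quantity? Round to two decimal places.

With the rival's output fixed at 29, Orion's profit is π_O = (293 - 2·29 - 2q_O)q_O - (56q_O) = (235 - 2q_O)q_O - (56q_O).
∂π_O/∂q_O = 179 - 4q_O = 0, so q_O = 179/4.

44.75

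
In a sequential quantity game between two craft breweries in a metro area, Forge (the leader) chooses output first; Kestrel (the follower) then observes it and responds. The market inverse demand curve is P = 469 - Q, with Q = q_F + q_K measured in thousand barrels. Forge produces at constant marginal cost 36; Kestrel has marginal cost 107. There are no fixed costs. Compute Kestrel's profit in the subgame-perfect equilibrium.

3025

The follower Kestrel best-responds to any q_F: π_K = (469 - Q)q_K - 107q_K.
∂π_K/∂q_K = 362 - q_F - 2q_K = 0 gives the reaction function q_K = (362 - q_F)/2.
The leader anticipates this reaction. Substituting into P = 469 - Q gives P = 288 - (1/2)q_F, so π_F = (288 - (1/2)q_F)q_F - 36q_F.
The leader's first-order condition 252 - q_F = 0 yields q_F = 252.
Then q_K = (362 - 252)/2 = 55.
Price P = 469 - 307 = 162.
Kestrel's profit: (162 - 107)·55 = 3025.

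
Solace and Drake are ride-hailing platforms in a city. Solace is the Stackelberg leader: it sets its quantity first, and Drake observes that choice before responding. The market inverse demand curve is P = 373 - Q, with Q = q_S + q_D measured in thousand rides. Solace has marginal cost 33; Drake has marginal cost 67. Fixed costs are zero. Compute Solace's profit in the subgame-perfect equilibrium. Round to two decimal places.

17484.50

Solve by backward induction. Given q_S, the follower Drake maximises π_D = (373 - q_S - q_D)q_D - 67q_D.
Setting the follower's marginal profit to zero, 306 - q_S - 2q_D = 0, i.e. q_D = (306 - q_S)/2.
The leader anticipates this reaction. Substituting into P = 373 - Q gives P = 220 - (1/2)q_S, so π_S = (220 - (1/2)q_S)q_S - 33q_S.
Leader FOC: 187 - q_S = 0, so q_S = 187.
Then q_D = (306 - 187)/2 = 119/2.
Price P = 373 - 493/2 = 253/2.
Solace's profit: (253/2 - 33)·187 = 17484.5000.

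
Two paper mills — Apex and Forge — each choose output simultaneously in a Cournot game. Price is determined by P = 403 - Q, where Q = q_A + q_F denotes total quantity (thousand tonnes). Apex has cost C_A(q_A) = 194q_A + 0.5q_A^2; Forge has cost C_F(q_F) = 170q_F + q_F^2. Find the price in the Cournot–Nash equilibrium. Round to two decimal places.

Apex's profit: π_A = (403 - Q)q_A - (194q_A + (1/2)q_A²). Setting ∂π_A/∂q_A = 0: 209 - 3q_A - (q_F) = 0.
Forge's first-order condition: 233 - 4q_F - (q_A) = 0.
Best responses: q_A = (209 - q_F)/3, q_F = (233 - q_A)/4.
Solving the pair: q_A = 603/11, q_F = 490/11.
Total output Q = 1093/11, so price P = 403 - 1093/11 = 303.6364.

303.64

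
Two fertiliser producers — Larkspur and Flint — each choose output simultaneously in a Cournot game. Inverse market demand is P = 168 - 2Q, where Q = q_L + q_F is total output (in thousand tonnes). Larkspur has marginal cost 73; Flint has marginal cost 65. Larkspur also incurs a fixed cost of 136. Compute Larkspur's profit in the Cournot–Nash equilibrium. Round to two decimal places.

Larkspur's profit: π_L = (168 - 2Q)q_L - (73q_L). Setting ∂π_L/∂q_L = 0: 95 - 4q_L - 2(q_F) = 0.
Flint's profit: π_F = (168 - 2Q)q_F - (65q_F). Setting ∂π_F/∂q_F = 0: 103 - 4q_F - 2(q_L) = 0.
Best responses: q_L = (95 - 2q_F)/4, q_F = (103 - 2q_L)/4.
Substituting one into the other gives q_L = 29/2 and q_F = 37/2.
Price P = 168 - 2·33 = 102.
Larkspur's profit: (102 - 73)·(29/2) - 136 = 569/2.

284.50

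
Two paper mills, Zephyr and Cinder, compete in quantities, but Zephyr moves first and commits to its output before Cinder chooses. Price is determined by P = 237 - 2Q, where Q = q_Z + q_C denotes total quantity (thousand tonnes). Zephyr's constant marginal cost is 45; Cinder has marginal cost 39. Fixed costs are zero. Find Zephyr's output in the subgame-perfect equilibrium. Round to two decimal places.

Solve by backward induction. Given q_Z, the follower Cinder maximises π_C = (237 - 2q_Z - 2q_C)q_C - 39q_C.
Follower FOC: 198 - 2q_Z - 4q_C = 0, so q_C(q_Z) = (198 - 2q_Z)/4.
Zephyr substitutes q_C(q_Z) into its own profit: π_Z = q_Z(237 - 2q_Z - (198 - 2q_Z)/2) - 45q_Z = (138 - q_Z)q_Z - 45q_Z.
Leader FOC: 93 - 2q_Z = 0, so q_Z = 93/2.
Then q_C = (198 - 2·(93/2))/4 = 105/4.

46.50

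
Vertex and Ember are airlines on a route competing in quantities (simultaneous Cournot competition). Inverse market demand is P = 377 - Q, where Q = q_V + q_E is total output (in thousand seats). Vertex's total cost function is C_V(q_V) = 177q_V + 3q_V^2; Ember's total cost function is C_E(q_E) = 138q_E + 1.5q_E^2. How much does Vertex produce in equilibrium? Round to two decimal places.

Vertex's profit: π_V = (377 - Q)q_V - (177q_V + 3q_V²). Setting ∂π_V/∂q_V = 0: 200 - 8q_V - (q_E) = 0.
Ember's first-order condition: 239 - 5q_E - (q_V) = 0.
So q_V = (200 - q_E)/8 and q_E = (239 - q_V)/5.
Substituting one into the other gives q_V = 761/39 and q_E = 1712/39.

19.51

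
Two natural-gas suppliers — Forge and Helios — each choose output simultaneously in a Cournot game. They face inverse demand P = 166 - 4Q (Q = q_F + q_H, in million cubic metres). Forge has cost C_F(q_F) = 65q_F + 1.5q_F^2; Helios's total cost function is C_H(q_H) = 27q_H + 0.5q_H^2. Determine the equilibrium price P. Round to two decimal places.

Forge's profit: π_F = (166 - 4Q)q_F - (65q_F + (3/2)q_F²). Setting ∂π_F/∂q_F = 0: 101 - 11q_F - 4(q_H) = 0.
Helios's profit: π_H = (166 - 4Q)q_H - (27q_H + (1/2)q_H²). Setting ∂π_H/∂q_H = 0: 139 - 9q_H - 4(q_F) = 0.
Best responses: q_F = (101 - 4q_H)/11, q_H = (139 - 4q_F)/9.
Substituting one into the other gives q_F = 353/83 and q_H = 1125/83.
Total output Q = 1478/83, so price P = 166 - 4·(1478/83) = 94.7711.

94.77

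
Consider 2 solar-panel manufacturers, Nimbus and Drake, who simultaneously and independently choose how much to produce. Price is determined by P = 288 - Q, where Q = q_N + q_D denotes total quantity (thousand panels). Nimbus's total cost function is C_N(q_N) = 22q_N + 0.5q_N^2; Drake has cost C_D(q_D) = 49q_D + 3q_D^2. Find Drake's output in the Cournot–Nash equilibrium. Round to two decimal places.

19.61

Nimbus's profit: π_N = (288 - Q)q_N - (22q_N + (1/2)q_N²). Setting ∂π_N/∂q_N = 0: 266 - 3q_N - (q_D) = 0.
Drake's profit: π_D = (288 - Q)q_D - (49q_D + 3q_D²). Setting ∂π_D/∂q_D = 0: 239 - 8q_D - (q_N) = 0.
Rearranging gives the reaction functions q_N = (266 - q_D)/3 and q_D = (239 - q_N)/8.
Substituting one into the other gives q_N = 1889/23 and q_D = 451/23.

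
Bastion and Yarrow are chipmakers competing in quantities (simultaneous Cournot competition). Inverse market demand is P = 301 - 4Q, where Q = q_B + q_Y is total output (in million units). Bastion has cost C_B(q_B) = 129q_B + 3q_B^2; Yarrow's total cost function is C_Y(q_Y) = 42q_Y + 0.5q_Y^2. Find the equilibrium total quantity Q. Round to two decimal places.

Bastion's profit: π_B = (301 - 4Q)q_B - (129q_B + 3q_B²). Setting ∂π_B/∂q_B = 0: 172 - 14q_B - 4(q_Y) = 0.
Yarrow's first-order condition: 259 - 9q_Y - 4(q_B) = 0.
So q_B = (172 - 4q_Y)/14 and q_Y = (259 - 4q_B)/9.
Substituting one into the other gives q_B = 256/55 and q_Y = 1469/55.
Total output Q = 256/55 + 1469/55 = 345/11.

31.36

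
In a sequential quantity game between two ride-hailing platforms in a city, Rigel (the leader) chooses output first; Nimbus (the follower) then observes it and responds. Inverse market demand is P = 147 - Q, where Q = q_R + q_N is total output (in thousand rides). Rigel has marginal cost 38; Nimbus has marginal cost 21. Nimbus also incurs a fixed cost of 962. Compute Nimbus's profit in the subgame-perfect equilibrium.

The follower Nimbus best-responds to any q_R: π_N = (147 - Q)q_N - 21q_N.
∂π_N/∂q_N = 126 - q_R - 2q_N = 0 gives the reaction function q_N = (126 - q_R)/2.
The leader anticipates this reaction. Substituting into P = 147 - Q gives P = 84 - (1/2)q_R, so π_R = (84 - (1/2)q_R)q_R - 38q_R.
Maximising: ∂π_R/∂q_R = 46 - q_R = 0, giving q_R = 46.
Then q_N = (126 - 46)/2 = 40.
Price P = 147 - 86 = 61.
Nimbus's profit: (61 - 21)·40 - 962 = 638.

638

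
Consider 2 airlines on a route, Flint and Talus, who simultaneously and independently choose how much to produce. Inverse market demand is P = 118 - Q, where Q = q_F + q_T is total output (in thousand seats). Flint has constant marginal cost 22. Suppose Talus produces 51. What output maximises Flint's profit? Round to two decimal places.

With the rival's output fixed at 51, Flint's profit is π_F = (118 - 51 - q_F)q_F - (22q_F) = (67 - q_F)q_F - (22q_F).
∂π_F/∂q_F = 45 - 2q_F = 0, so q_F = 45/2.

22.50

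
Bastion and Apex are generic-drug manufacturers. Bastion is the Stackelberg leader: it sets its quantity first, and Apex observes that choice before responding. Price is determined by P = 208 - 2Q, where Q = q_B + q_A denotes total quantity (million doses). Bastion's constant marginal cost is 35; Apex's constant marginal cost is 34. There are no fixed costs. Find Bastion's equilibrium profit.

1849

The follower Apex best-responds to any q_B: π_A = (208 - 2Q)q_A - 34q_A.
Follower FOC: 174 - 2q_B - 4q_A = 0, so q_A(q_B) = (174 - 2q_B)/4.
The leader anticipates this reaction. Substituting into P = 208 - 2Q gives P = 121 - q_B, so π_B = (121 - q_B)q_B - 35q_B.
Leader FOC: 86 - 2q_B = 0, so q_B = 43.
Then q_A = (174 - 2·43)/4 = 22.
Price P = 208 - 2·65 = 78.
Bastion's profit: (78 - 35)·43 = 1849.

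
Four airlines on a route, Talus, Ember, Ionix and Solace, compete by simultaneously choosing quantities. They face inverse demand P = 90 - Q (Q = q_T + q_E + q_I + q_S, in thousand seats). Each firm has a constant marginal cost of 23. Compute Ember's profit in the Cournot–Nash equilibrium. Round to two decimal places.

179.56

Each firm earns π_i = (90 - Q)q_i - 23q_i.
First-order condition (treating rivals' output as given): 67 - 2q_i - Σ_{j≠i} q_j = 0.
By symmetry each firm produces the same amount; substituting Σ_{j≠i} q_j = 3q_i yields q_i = 67/5.
Price P = 90 - 268/5 = 182/5.
Ember's profit: (182/5 - 23)·(67/5) = 179.5600.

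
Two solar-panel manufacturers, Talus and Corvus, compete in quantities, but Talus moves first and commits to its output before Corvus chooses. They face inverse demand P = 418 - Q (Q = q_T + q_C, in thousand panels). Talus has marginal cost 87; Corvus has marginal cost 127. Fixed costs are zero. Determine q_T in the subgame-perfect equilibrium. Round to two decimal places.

185.50

Solve by backward induction. Given q_T, the follower Corvus maximises π_C = (418 - q_T - q_C)q_C - 127q_C.
Setting the follower's marginal profit to zero, 291 - q_T - 2q_C = 0, i.e. q_C = (291 - q_T)/2.
The leader anticipates this reaction. Substituting into P = 418 - Q gives P = 545/2 - (1/2)q_T, so π_T = (545/2 - (1/2)q_T)q_T - 87q_T.
The leader's first-order condition 371/2 - q_T = 0 yields q_T = 371/2.
Then q_C = (291 - 371/2)/2 = 211/4.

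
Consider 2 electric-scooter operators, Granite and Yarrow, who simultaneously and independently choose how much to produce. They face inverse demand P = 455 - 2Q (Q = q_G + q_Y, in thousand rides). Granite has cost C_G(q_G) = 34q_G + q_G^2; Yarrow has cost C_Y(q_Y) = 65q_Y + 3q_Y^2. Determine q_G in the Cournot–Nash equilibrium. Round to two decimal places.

Granite's profit: π_G = (455 - 2Q)q_G - (34q_G + q_G²). Setting ∂π_G/∂q_G = 0: 421 - 6q_G - 2(q_Y) = 0.
Yarrow's first-order condition: 390 - 10q_Y - 2(q_G) = 0.
Rearranging gives the reaction functions q_G = (421 - 2q_Y)/6 and q_Y = (390 - 2q_G)/10.
Substituting one into the other gives q_G = 245/4 and q_Y = 107/4.

61.25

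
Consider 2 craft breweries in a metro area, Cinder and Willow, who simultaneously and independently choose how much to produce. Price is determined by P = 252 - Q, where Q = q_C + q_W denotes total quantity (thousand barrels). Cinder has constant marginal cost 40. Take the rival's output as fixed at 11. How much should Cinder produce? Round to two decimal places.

100.50

With the rival's output fixed at 11, Cinder's profit is π_C = (252 - 11 - q_C)q_C - (40q_C) = (241 - q_C)q_C - (40q_C).
∂π_C/∂q_C = 201 - 2q_C = 0, so q_C = 201/2.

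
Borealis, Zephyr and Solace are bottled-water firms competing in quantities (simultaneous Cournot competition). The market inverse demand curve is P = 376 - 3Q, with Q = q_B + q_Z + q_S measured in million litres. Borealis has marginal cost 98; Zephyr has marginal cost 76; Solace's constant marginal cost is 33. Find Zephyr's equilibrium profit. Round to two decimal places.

1621.69

Borealis's profit: π_B = (376 - 3Q)q_B - (98q_B). Setting ∂π_B/∂q_B = 0: 278 - 6q_B - 3(q_Z + q_S) = 0.
Zephyr's first-order condition: 300 - 6q_Z - 3(q_B + q_S) = 0.
Solace's profit: π_S = (376 - 3Q)q_S - (33q_S). Setting ∂π_S/∂q_S = 0: 343 - 6q_S - 3(q_B + q_Z) = 0.
Adding the 3 conditions: 921 − 6Q − 6Q = 0, i.e. Q = 307/4.
Back-substituting: q_B = (278 − 921/4)/3 = 191/12, q_Z = (300 − 921/4)/3 = 93/4, q_S = (343 − 921/4)/3 = 451/12.
Price P = 376 - 3·(307/4) = 583/4.
Zephyr's profit: (583/4 - 76)·(93/4) = 1621.6875.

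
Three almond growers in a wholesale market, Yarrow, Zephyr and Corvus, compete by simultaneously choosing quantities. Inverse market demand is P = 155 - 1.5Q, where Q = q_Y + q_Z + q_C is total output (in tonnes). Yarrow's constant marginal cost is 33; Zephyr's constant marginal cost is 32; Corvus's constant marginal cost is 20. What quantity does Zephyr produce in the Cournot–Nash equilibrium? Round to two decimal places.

18.67

Yarrow's profit: π_Y = (155 - 1.5Q)q_Y - (33q_Y). Setting ∂π_Y/∂q_Y = 0: 122 - 3q_Y - (3/2)(q_Z + q_C) = 0.
Zephyr's profit: π_Z = (155 - 1.5Q)q_Z - (32q_Z). Setting ∂π_Z/∂q_Z = 0: 123 - 3q_Z - (3/2)(q_Y + q_C) = 0.
Corvus's first-order condition: 135 - 3q_C - (3/2)(q_Y + q_Z) = 0.
Adding the 3 conditions: 380 − 3Q − 3Q = 0, i.e. Q = 190/3.
Back-substituting: q_Y = (122 − 95)/(3/2) = 18, q_Z = (123 − 95)/(3/2) = 56/3, q_C = (135 − 95)/(3/2) = 80/3.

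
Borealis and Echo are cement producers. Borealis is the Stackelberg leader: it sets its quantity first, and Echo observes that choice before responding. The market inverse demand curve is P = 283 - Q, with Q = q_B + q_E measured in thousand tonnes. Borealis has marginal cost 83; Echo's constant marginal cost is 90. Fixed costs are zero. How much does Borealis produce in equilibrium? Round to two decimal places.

The follower Echo best-responds to any q_B: π_E = (283 - Q)q_E - 90q_E.
Follower FOC: 193 - q_B - 2q_E = 0, so q_E(q_B) = (193 - q_B)/2.
The leader anticipates this reaction. Substituting into P = 283 - Q gives P = 373/2 - (1/2)q_B, so π_B = (373/2 - (1/2)q_B)q_B - 83q_B.
Maximising: ∂π_B/∂q_B = 207/2 - q_B = 0, giving q_B = 207/2.
Then q_E = (193 - 207/2)/2 = 179/4.

103.50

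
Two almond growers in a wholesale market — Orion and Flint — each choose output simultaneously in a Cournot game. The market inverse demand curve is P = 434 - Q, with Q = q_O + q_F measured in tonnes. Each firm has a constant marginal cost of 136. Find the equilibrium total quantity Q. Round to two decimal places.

198.67

Each firm earns π_i = (434 - Q)q_i - 136q_i.
First-order condition (treating rivals' output as given): 298 - 2q_i - q_j = 0.
With identical firms every q_j equals q_i, so q_j = q_i and 298 = 3q_i, giving q_i = 298/3.
Total output Q = 298/3 + 298/3 = 596/3.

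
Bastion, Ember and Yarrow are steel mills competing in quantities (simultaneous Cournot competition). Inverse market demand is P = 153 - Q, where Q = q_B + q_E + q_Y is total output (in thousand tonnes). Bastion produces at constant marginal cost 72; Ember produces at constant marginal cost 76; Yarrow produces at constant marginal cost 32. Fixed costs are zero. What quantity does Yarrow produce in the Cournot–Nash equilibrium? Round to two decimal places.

51.25

Bastion's profit: π_B = (153 - Q)q_B - (72q_B). Setting ∂π_B/∂q_B = 0: 81 - 2q_B - (q_E + q_Y) = 0.
Ember's profit: π_E = (153 - Q)q_E - (76q_E). Setting ∂π_E/∂q_E = 0: 77 - 2q_E - (q_B + q_Y) = 0.
Yarrow's profit: π_Y = (153 - Q)q_Y - (32q_Y). Setting ∂π_Y/∂q_Y = 0: 121 - 2q_Y - (q_B + q_E) = 0.
Adding the 3 first-order conditions: 279 − 4Q = 0, so Q = 279/4.
Back-substituting: q_B = (81 − 279/4) = 45/4, q_E = (77 − 279/4) = 29/4, q_Y = (121 − 279/4) = 205/4.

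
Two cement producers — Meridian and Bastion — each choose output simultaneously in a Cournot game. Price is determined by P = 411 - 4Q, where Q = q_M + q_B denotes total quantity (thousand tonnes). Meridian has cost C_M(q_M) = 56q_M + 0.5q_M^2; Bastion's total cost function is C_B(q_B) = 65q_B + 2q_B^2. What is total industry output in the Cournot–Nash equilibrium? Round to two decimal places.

Meridian's profit: π_M = (411 - 4Q)q_M - (56q_M + (1/2)q_M²). Setting ∂π_M/∂q_M = 0: 355 - 9q_M - 4(q_B) = 0.
Bastion's first-order condition: 346 - 12q_B - 4(q_M) = 0.
Best responses: q_M = (355 - 4q_B)/9, q_B = (346 - 4q_M)/12.
Substituting one into the other gives q_M = 719/23 and q_B = 847/46.
Total output Q = 719/23 + 847/46 = 49.6739.

49.67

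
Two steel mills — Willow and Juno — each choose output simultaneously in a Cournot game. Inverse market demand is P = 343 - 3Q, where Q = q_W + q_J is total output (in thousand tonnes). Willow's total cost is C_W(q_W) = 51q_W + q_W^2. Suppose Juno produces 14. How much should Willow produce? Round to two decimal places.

With the rival's output fixed at 14, Willow's profit is π_W = (343 - 3·14 - 3q_W)q_W - (51q_W + q_W²) = (301 - 3q_W)q_W - (51q_W + q_W²).
∂π_W/∂q_W = 250 - 8q_W = 0, so q_W = 125/4.

31.25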